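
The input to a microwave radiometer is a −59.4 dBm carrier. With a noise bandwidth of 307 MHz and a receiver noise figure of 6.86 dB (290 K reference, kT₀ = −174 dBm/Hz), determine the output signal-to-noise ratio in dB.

Noise floor: N = −174 + 10 log₁₀(B) + NF
10 log₁₀(3.07×10⁸) = 84.87 dB
N = −174 + 84.87 + 6.86 = −82.27 dBm
SNR = P_sig − N = −59.4 − (−82.27) = 22.87 dB → 22.9 dB

22.9 dB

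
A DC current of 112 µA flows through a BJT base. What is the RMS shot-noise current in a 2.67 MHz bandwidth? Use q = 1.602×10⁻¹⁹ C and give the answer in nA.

9.79 nA

I_n = √(2qI·B)
2qI·B = 2 × 1.602×10⁻¹⁹ × 1.12×10⁻⁴ × 2.67×10⁶ = 9.58×10⁻¹⁷ A²
I_n = √(9.58×10⁻¹⁷) = 9.79×10⁻⁹ A = 9.79 nA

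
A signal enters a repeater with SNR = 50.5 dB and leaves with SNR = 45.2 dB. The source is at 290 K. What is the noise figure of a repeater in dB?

5.3 dB

NF (dB) = SNR_in(dB) − SNR_out(dB) when the source is at T₀
NF = 50.5 − 45.2 = 5.3 dB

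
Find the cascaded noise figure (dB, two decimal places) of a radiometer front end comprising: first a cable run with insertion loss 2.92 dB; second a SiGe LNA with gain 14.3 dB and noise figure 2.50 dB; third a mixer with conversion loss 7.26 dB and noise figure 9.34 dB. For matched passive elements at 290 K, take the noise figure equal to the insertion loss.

Convert to linear (a loss of L dB is a gain of −L dB): F_i = 10^(NF_i/10), G_i = 10^(G_i,dB/10)
  Stage 1: F_1 = 10^(2.92/10) = 1.959, G_1 = 10^(−2.92/10) = 0.5105
  Stage 2: F_2 = 10^(2.50/10) = 1.778, G_2 = 10^(14.3/10) = 26.92
  Stage 3: F_3 = 10^(9.34/10) = 8.590, G_3 = 10^(−7.26/10) = 0.1879
Friis cascade:
  F = 1.959 + (1.778 − 1)/0.5105 + (8.590 − 1)/13.74 = 4.036
NF = 10 log₁₀(4.036) = 6.06 dB

6.06 dB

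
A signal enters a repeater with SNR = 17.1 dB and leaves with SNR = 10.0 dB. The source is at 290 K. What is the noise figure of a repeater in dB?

7.1 dB

NF (dB) = SNR_in(dB) − SNR_out(dB) when the source is at T₀
NF = 17.1 − 10.0 = 7.1 dB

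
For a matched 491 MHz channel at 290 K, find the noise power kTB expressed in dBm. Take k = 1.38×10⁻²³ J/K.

P_n = kTB = 1.38×10⁻²³ × 290 × 4.91×10⁸ = 1.96×10⁻¹² W
In dBm: 10 log₁₀(1.96×10⁻¹² / 10⁻³) = −87.1 dBm

−87.1 dBm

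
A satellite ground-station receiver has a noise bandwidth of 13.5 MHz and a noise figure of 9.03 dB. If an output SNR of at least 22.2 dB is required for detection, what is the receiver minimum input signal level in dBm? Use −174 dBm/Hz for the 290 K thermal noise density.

−71.5 dBm

Sensitivity = −174 + 10 log₁₀(B) + NF + SNR_min
= −174 + 71.3 + 9.03 + 22.2
= −71.47 dBm → −71.5 dBm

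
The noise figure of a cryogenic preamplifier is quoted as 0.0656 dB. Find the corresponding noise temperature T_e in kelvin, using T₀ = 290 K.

4.41 K

F = 10^(0.0656/10) = 1.01522
T_e = (F − 1)·T₀ = (1.01522 − 1) × 290 = 4.41 K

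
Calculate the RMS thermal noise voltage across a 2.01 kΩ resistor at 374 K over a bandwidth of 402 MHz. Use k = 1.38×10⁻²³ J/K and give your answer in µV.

129 µV

V_n = √(4kTRB)
4kTRB = 4 × 1.38×10⁻²³ × 374 × 2.01×10³ × 4.02×10⁸ = 1.67×10⁻⁸ V²
V_n = √(1.67×10⁻⁸) = 1.29×10⁻⁴ V = 129 µV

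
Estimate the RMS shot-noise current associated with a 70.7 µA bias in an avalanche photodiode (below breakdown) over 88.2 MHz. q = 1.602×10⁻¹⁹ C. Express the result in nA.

I_n = √(2qI·B)
2qI·B = 2 × 1.602×10⁻¹⁹ × 7.07×10⁻⁵ × 8.82×10⁷ = 2.00×10⁻¹⁵ A²
I_n = √(2.00×10⁻¹⁵) = 4.47×10⁻⁸ A = 44.7 nA

44.7 nA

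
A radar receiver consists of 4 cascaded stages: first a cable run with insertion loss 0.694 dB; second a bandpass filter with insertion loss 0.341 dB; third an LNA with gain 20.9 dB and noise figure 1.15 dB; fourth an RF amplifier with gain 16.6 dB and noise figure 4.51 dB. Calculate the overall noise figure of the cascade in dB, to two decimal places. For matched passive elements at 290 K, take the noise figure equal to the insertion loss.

2.23 dB

Convert to linear (a loss of L dB is a gain of −L dB): F_i = 10^(NF_i/10), G_i = 10^(G_i,dB/10)
  Stage 1: F_1 = 10^(0.694/10) = 1.173, G_1 = 10^(−0.694/10) = 0.8523
  Stage 2: F_2 = 10^(0.341/10) = 1.082, G_2 = 10^(−0.341/10) = 0.9245
  Stage 3: F_3 = 10^(1.15/10) = 1.303, G_3 = 10^(20.9/10) = 123.0
  Stage 4: F_4 = 10^(4.51/10) = 2.825, G_4 = 10^(16.6/10) = 45.71
Friis cascade:
  F = 1.173 + (1.082 − 1)/0.8523 + (1.303 − 1)/0.7880 + (2.825 − 1)/96.94 = 1.673
NF = 10 log₁₀(1.673) = 2.23 dB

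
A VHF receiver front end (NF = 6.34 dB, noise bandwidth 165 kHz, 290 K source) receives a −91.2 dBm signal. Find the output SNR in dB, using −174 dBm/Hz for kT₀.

Noise floor: N = −174 + 10 log₁₀(B) + NF
10 log₁₀(1.65×10⁵) = 52.17 dB
N = −174 + 52.17 + 6.34 = −115.49 dBm
SNR = P_sig − N = −91.2 − (−115.49) = 24.29 dB → 24.3 dB

24.3 dB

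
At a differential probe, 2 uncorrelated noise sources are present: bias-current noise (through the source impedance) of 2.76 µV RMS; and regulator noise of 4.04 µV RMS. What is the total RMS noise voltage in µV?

Uncorrelated sources add in power (mean-square): V_tot = √(ΣV_i²)
V_tot = √[(2.76×10⁻⁶)² + (4.04×10⁻⁶)²] = 4.89×10⁻⁶ V = 4.89 µV

4.89 µV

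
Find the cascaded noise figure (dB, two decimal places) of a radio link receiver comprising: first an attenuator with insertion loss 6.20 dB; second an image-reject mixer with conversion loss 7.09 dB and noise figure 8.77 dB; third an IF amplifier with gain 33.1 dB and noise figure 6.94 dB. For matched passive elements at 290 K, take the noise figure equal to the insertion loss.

Convert to linear (a loss of L dB is a gain of −L dB): F_i = 10^(NF_i/10), G_i = 10^(G_i,dB/10)
  Stage 1: F_1 = 10^(6.20/10) = 4.169, G_1 = 10^(−6.20/10) = 0.2399
  Stage 2: F_2 = 10^(8.77/10) = 7.534, G_2 = 10^(−7.09/10) = 0.1954
  Stage 3: F_3 = 10^(6.94/10) = 4.943, G_3 = 10^(33.1/10) = 2042
Friis cascade:
  F = 4.169 + (7.534 − 1)/0.2399 + (4.943 − 1)/0.04688 = 115.5
NF = 10 log₁₀(115.5) = 20.63 dB

20.63 dB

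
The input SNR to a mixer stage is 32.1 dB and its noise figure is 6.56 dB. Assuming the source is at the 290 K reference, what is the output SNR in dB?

By definition F = SNR_in/SNR_out, so in dB: SNR_out = SNR_in − NF
SNR_out = 32.1 − 6.56 = 25.54 dB

25.54 dB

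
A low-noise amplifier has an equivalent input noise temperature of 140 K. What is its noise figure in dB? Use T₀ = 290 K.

1.71 dB

F = 1 + T_e/T₀ = 1 + 140/290 = 1.48276
NF = 10 log₁₀(1.48276) = 1.71 dB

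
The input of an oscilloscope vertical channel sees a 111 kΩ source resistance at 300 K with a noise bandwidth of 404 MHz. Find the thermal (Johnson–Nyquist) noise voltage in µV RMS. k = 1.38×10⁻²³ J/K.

V_n = √(4kTRB)
4kTRB = 4 × 1.38×10⁻²³ × 300 × 1.11×10⁵ × 4.04×10⁸ = 7.43×10⁻⁷ V²
V_n = √(7.43×10⁻⁷) = 8.62×10⁻⁴ V = 862 µV

862 µV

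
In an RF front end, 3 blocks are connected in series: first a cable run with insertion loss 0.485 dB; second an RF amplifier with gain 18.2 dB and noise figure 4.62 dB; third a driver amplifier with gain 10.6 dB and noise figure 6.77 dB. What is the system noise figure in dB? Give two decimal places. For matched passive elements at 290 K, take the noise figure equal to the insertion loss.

Convert to linear (a loss of L dB is a gain of −L dB): F_i = 10^(NF_i/10), G_i = 10^(G_i,dB/10)
  Stage 1: F_1 = 10^(0.485/10) = 1.118, G_1 = 10^(−0.485/10) = 0.8943
  Stage 2: F_2 = 10^(4.62/10) = 2.897, G_2 = 10^(18.2/10) = 66.07
  Stage 3: F_3 = 10^(6.77/10) = 4.753, G_3 = 10^(10.6/10) = 11.48
Friis cascade:
  F = 1.118 + (2.897 − 1)/0.8943 + (4.753 − 1)/59.09 = 3.303
NF = 10 log₁₀(3.303) = 5.19 dB

5.19 dB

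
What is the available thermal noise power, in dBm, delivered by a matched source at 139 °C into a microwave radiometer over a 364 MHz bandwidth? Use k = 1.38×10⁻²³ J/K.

T = 139 °C + 273.15 = 412.15 K
P_n = kTB = 1.38×10⁻²³ × 412.15 × 3.64×10⁸ = 2.07×10⁻¹² W
In dBm: 10 log₁₀(2.07×10⁻¹² / 10⁻³) = −86.8 dBm

−86.8 dBm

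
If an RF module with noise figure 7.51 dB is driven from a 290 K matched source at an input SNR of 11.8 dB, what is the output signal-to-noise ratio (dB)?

4.29 dB

By definition F = SNR_in/SNR_out, so in dB: SNR_out = SNR_in − NF
SNR_out = 11.8 − 7.51 = 4.29 dB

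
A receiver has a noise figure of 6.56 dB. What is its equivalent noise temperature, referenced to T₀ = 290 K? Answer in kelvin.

F = 10^(6.56/10) = 4.52898
T_e = (F − 1)·T₀ = (4.52898 − 1) × 290 = 1023 K

1023 K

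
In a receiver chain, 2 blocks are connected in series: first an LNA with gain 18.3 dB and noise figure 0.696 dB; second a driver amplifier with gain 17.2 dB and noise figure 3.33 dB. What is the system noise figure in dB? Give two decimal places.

Convert to linear (a loss of L dB is a gain of −L dB): F_i = 10^(NF_i/10), G_i = 10^(G_i,dB/10)
  Stage 1: F_1 = 10^(0.696/10) = 1.174, G_1 = 10^(18.3/10) = 67.61
  Stage 2: F_2 = 10^(3.33/10) = 2.153, G_2 = 10^(17.2/10) = 52.48
Friis cascade:
  F = 1.174 + (2.153 − 1)/67.61 = 1.191
NF = 10 log₁₀(1.191) = 0.76 dB

0.76 dB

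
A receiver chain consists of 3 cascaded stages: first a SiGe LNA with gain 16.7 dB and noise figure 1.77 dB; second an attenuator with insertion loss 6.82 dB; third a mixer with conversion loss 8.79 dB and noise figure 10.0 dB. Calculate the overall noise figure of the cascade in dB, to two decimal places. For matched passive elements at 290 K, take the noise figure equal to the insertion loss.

Convert to linear (a loss of L dB is a gain of −L dB): F_i = 10^(NF_i/10), G_i = 10^(G_i,dB/10)
  Stage 1: F_1 = 10^(1.77/10) = 1.503, G_1 = 10^(16.7/10) = 46.77
  Stage 2: F_2 = 10^(6.82/10) = 4.808, G_2 = 10^(−6.82/10) = 0.2080
  Stage 3: F_3 = 10^(10.0/10) = 10.00, G_3 = 10^(−8.79/10) = 0.1321
Friis cascade:
  F = 1.503 + (4.808 − 1)/46.77 + (10.00 − 1)/9.727 = 2.510
NF = 10 log₁₀(2.510) = 4.00 dB

4.00 dB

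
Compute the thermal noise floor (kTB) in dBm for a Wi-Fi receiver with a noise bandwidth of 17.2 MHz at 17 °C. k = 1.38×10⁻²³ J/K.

T = 17 °C + 273.15 = 290.15 K
P_n = kTB = 1.38×10⁻²³ × 290.15 × 1.72×10⁷ = 6.89×10⁻¹⁴ W
In dBm: 10 log₁₀(6.89×10⁻¹⁴ / 10⁻³) = −101.6 dBm

−101.6 dBm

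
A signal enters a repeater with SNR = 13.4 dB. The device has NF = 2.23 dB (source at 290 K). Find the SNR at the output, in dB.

By definition F = SNR_in/SNR_out, so in dB: SNR_out = SNR_in − NF
SNR_out = 13.4 − 2.23 = 11.17 dB

11.17 dB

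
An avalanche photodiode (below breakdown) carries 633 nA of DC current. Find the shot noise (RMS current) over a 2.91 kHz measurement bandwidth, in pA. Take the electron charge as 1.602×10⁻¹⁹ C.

24.3 pA

I_n = √(2qI·B)
2qI·B = 2 × 1.602×10⁻¹⁹ × 6.33×10⁻⁷ × 2.91×10³ = 5.90×10⁻²² A²
I_n = √(5.90×10⁻²²) = 2.43×10⁻¹¹ A = 24.3 pA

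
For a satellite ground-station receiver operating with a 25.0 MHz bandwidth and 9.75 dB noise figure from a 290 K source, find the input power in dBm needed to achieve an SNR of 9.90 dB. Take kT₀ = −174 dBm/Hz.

Sensitivity = −174 + 10 log₁₀(B) + NF + SNR_min
= −174 + 73.98 + 9.75 + 9.90
= −80.37 dBm → −80.4 dBm

−80.4 dBm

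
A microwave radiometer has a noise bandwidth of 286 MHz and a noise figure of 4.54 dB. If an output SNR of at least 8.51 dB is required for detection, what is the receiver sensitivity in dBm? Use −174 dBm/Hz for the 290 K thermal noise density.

Sensitivity = −174 + 10 log₁₀(B) + NF + SNR_min
= −174 + 84.56 + 4.54 + 8.51
= −76.39 dBm → −76.4 dBm

−76.4 dBm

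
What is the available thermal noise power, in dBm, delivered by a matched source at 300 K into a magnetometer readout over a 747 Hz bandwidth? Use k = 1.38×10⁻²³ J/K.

P_n = kTB = 1.38×10⁻²³ × 300 × 7.47×10² = 3.09×10⁻¹⁸ W
In dBm: 10 log₁₀(3.09×10⁻¹⁸ / 10⁻³) = −145.1 dBm

−145.1 dBm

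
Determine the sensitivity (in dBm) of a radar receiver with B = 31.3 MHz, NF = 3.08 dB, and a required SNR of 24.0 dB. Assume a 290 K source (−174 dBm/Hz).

−72.0 dBm

Sensitivity = −174 + 10 log₁₀(B) + NF + SNR_min
= −174 + 74.96 + 3.08 + 24.0
= −71.96 dBm → −72.0 dBm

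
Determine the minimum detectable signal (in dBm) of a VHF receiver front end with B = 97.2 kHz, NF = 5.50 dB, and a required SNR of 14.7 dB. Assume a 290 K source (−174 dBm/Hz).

−103.9 dBm

Sensitivity = −174 + 10 log₁₀(B) + NF + SNR_min
= −174 + 49.88 + 5.50 + 14.7
= −103.92 dBm → −103.9 dBm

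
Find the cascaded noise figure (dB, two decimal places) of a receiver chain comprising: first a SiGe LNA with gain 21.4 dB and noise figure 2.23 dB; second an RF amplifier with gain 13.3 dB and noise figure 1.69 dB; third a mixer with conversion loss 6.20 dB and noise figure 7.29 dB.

2.24 dB

Convert to linear (a loss of L dB is a gain of −L dB): F_i = 10^(NF_i/10), G_i = 10^(G_i,dB/10)
  Stage 1: F_1 = 10^(2.23/10) = 1.671, G_1 = 10^(21.4/10) = 138.0
  Stage 2: F_2 = 10^(1.69/10) = 1.476, G_2 = 10^(13.3/10) = 21.38
  Stage 3: F_3 = 10^(7.29/10) = 5.358, G_3 = 10^(−6.20/10) = 0.2399
Friis cascade:
  F = 1.671 + (1.476 − 1)/138.0 + (5.358 − 1)/2951 = 1.676
NF = 10 log₁₀(1.676) = 2.24 dB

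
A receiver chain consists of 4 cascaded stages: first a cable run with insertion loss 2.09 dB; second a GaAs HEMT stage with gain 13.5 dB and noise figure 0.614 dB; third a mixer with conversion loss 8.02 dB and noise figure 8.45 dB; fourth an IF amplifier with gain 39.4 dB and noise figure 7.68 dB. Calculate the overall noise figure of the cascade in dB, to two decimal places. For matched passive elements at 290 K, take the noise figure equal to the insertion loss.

6.56 dB

Convert to linear (a loss of L dB is a gain of −L dB): F_i = 10^(NF_i/10), G_i = 10^(G_i,dB/10)
  Stage 1: F_1 = 10^(2.09/10) = 1.618, G_1 = 10^(−2.09/10) = 0.6180
  Stage 2: F_2 = 10^(0.614/10) = 1.152, G_2 = 10^(13.5/10) = 22.39
  Stage 3: F_3 = 10^(8.45/10) = 6.998, G_3 = 10^(−8.02/10) = 0.1578
  Stage 4: F_4 = 10^(7.68/10) = 5.861, G_4 = 10^(39.4/10) = 8710
Friis cascade:
  F = 1.618 + (1.152 − 1)/0.6180 + (6.998 − 1)/13.84 + (5.861 − 1)/2.183 = 4.525
NF = 10 log₁₀(4.525) = 6.56 dB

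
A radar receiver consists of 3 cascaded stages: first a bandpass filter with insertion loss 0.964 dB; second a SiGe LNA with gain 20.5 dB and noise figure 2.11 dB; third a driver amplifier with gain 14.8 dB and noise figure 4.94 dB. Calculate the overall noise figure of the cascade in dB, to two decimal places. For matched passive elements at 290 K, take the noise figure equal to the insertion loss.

Convert to linear (a loss of L dB is a gain of −L dB): F_i = 10^(NF_i/10), G_i = 10^(G_i,dB/10)
  Stage 1: F_1 = 10^(0.964/10) = 1.249, G_1 = 10^(−0.964/10) = 0.8009
  Stage 2: F_2 = 10^(2.11/10) = 1.626, G_2 = 10^(20.5/10) = 112.2
  Stage 3: F_3 = 10^(4.94/10) = 3.119, G_3 = 10^(14.8/10) = 30.20
Friis cascade:
  F = 1.249 + (1.626 − 1)/0.8009 + (3.119 − 1)/89.87 = 2.053
NF = 10 log₁₀(2.053) = 3.12 dB

3.12 dB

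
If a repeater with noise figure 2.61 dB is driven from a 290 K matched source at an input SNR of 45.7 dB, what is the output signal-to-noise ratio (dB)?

43.09 dB

By definition F = SNR_in/SNR_out, so in dB: SNR_out = SNR_in − NF
SNR_out = 45.7 − 2.61 = 43.09 dB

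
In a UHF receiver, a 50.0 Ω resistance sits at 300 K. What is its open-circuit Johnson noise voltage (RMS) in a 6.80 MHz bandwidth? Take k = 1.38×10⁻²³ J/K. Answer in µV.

V_n = √(4kTRB)
4kTRB = 4 × 1.38×10⁻²³ × 300 × 5.00×10¹ × 6.80×10⁶ = 5.63×10⁻¹² V²
V_n = √(5.63×10⁻¹²) = 2.37×10⁻⁶ V = 2.37 µV

2.37 µV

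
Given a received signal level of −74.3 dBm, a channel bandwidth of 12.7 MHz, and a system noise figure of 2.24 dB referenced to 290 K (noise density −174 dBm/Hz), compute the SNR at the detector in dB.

26.4 dB

Noise floor: N = −174 + 10 log₁₀(B) + NF
10 log₁₀(1.27×10⁷) = 71.04 dB
N = −174 + 71.04 + 2.24 = −100.72 dBm
SNR = P_sig − N = −74.3 − (−100.72) = 26.42 dB → 26.4 dB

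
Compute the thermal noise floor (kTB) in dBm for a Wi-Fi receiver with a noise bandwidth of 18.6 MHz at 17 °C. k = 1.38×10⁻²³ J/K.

T = 17 °C + 273.15 = 290.15 K
P_n = kTB = 1.38×10⁻²³ × 290.15 × 1.86×10⁷ = 7.45×10⁻¹⁴ W
In dBm: 10 log₁₀(7.45×10⁻¹⁴ / 10⁻³) = −101.3 dBm

−101.3 dBm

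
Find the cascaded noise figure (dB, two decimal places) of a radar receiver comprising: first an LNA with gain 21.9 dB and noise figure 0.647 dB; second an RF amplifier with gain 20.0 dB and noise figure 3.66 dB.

0.68 dB

Convert to linear (a loss of L dB is a gain of −L dB): F_i = 10^(NF_i/10), G_i = 10^(G_i,dB/10)
  Stage 1: F_1 = 10^(0.647/10) = 1.161, G_1 = 10^(21.9/10) = 154.9
  Stage 2: F_2 = 10^(3.66/10) = 2.323, G_2 = 10^(20.0/10) = 100.0
Friis cascade:
  F = 1.161 + (2.323 − 1)/154.9 = 1.169
NF = 10 log₁₀(1.169) = 0.68 dB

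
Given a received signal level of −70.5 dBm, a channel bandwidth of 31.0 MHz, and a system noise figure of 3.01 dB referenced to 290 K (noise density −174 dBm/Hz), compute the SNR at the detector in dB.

Noise floor: N = −174 + 10 log₁₀(B) + NF
10 log₁₀(3.10×10⁷) = 74.91 dB
N = −174 + 74.91 + 3.01 = −96.08 dBm
SNR = P_sig − N = −70.5 − (−96.08) = 25.58 dB → 25.6 dB

25.6 dB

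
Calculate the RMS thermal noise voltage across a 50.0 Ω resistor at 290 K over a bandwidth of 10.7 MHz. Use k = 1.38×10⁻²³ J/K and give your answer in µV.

V_n = √(4kTRB)
4kTRB = 4 × 1.38×10⁻²³ × 290 × 5.00×10¹ × 1.07×10⁷ = 8.56×10⁻¹² V²
V_n = √(8.56×10⁻¹²) = 2.93×10⁻⁶ V = 2.93 µV

2.93 µV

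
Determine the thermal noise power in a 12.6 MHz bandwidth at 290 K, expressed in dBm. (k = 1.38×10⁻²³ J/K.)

−103.0 dBm

P_n = kTB = 1.38×10⁻²³ × 290 × 1.26×10⁷ = 5.04×10⁻¹⁴ W
In dBm: 10 log₁₀(5.04×10⁻¹⁴ / 10⁻³) = −103.0 dBm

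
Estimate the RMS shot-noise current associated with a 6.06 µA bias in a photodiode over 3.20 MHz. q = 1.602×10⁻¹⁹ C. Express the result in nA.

I_n = √(2qI·B)
2qI·B = 2 × 1.602×10⁻¹⁹ × 6.06×10⁻⁶ × 3.20×10⁶ = 6.21×10⁻¹⁸ A²
I_n = √(6.21×10⁻¹⁸) = 2.49×10⁻⁹ A = 2.49 nA

2.49 nA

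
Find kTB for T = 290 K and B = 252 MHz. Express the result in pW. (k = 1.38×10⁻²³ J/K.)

P_n = kTB = 1.38×10⁻²³ × 290 × 2.52×10⁸ = 1.01×10⁻¹² W = 1.01 pW

1.01 pW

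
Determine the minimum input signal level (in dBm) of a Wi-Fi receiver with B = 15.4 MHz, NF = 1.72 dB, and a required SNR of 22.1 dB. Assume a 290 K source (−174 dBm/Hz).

Sensitivity = −174 + 10 log₁₀(B) + NF + SNR_min
= −174 + 71.88 + 1.72 + 22.1
= −78.30 dBm → −78.3 dBm

−78.3 dBm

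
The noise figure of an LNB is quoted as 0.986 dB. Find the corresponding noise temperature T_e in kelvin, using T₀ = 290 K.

73.9 K

F = 10^(0.986/10) = 1.25487
T_e = (F − 1)·T₀ = (1.25487 − 1) × 290 = 73.9 K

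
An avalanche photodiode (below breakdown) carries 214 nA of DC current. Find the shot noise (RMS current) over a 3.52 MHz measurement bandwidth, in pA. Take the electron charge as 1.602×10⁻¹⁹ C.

491 pA

I_n = √(2qI·B)
2qI·B = 2 × 1.602×10⁻¹⁹ × 2.14×10⁻⁷ × 3.52×10⁶ = 2.41×10⁻¹⁹ A²
I_n = √(2.41×10⁻¹⁹) = 4.91×10⁻¹⁰ A = 491 pA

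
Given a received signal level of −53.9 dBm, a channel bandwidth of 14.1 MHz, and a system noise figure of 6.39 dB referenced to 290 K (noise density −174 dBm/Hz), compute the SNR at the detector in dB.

42.2 dB

Noise floor: N = −174 + 10 log₁₀(B) + NF
10 log₁₀(1.41×10⁷) = 71.49 dB
N = −174 + 71.49 + 6.39 = −96.12 dBm
SNR = P_sig − N = −53.9 − (−96.12) = 42.22 dB → 42.2 dB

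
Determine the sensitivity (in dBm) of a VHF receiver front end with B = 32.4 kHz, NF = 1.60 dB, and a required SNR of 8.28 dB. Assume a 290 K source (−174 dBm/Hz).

−119.0 dBm

Sensitivity = −174 + 10 log₁₀(B) + NF + SNR_min
= −174 + 45.11 + 1.60 + 8.28
= −119.01 dBm → −119.0 dBm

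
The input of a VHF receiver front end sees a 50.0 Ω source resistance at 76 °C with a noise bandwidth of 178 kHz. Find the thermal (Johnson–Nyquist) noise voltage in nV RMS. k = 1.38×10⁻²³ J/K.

T = 76 °C + 273.15 = 349.15 K
V_n = √(4kTRB)
4kTRB = 4 × 1.38×10⁻²³ × 349.15 × 5.00×10¹ × 1.78×10⁵ = 1.72×10⁻¹³ V²
V_n = √(1.72×10⁻¹³) = 4.14×10⁻⁷ V = 414 nV

414 nV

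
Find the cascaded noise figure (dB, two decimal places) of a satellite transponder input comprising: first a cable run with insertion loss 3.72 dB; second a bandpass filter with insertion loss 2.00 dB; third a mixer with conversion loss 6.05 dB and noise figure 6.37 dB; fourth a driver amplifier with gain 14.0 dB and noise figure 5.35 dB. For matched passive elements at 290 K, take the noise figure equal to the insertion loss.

17.22 dB

Convert to linear (a loss of L dB is a gain of −L dB): F_i = 10^(NF_i/10), G_i = 10^(G_i,dB/10)
  Stage 1: F_1 = 10^(3.72/10) = 2.355, G_1 = 10^(−3.72/10) = 0.4246
  Stage 2: F_2 = 10^(2.00/10) = 1.585, G_2 = 10^(−2.00/10) = 0.6310
  Stage 3: F_3 = 10^(6.37/10) = 4.335, G_3 = 10^(−6.05/10) = 0.2483
  Stage 4: F_4 = 10^(5.35/10) = 3.428, G_4 = 10^(14.0/10) = 25.12
Friis cascade:
  F = 2.355 + (1.585 − 1)/0.4246 + (4.335 − 1)/0.2679 + (3.428 − 1)/0.06653 = 52.67
NF = 10 log₁₀(52.67) = 17.22 dB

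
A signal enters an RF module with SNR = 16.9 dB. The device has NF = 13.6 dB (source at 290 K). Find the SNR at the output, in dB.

3.3 dB

By definition F = SNR_in/SNR_out, so in dB: SNR_out = SNR_in − NF
SNR_out = 16.9 − 13.6 = 3.3 dB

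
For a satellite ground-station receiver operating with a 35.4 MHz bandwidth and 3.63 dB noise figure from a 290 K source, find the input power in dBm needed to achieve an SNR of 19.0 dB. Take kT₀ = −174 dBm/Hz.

Sensitivity = −174 + 10 log₁₀(B) + NF + SNR_min
= −174 + 75.49 + 3.63 + 19.0
= −75.88 dBm → −75.9 dBm

−75.9 dBm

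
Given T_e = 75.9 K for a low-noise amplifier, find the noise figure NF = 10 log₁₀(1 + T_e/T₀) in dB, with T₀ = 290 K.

F = 1 + T_e/T₀ = 1 + 75.9/290 = 1.26172
NF = 10 log₁₀(1.26172) = 1.01 dB

1.01 dB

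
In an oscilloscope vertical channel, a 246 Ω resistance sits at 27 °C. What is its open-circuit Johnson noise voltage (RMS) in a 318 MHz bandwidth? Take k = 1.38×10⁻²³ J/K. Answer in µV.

36.0 µV

T = 27 °C + 273.15 = 300.15 K
V_n = √(4kTRB)
4kTRB = 4 × 1.38×10⁻²³ × 300.15 × 2.46×10² × 3.18×10⁸ = 1.30×10⁻⁹ V²
V_n = √(1.30×10⁻⁹) = 3.60×10⁻⁵ V = 36.0 µV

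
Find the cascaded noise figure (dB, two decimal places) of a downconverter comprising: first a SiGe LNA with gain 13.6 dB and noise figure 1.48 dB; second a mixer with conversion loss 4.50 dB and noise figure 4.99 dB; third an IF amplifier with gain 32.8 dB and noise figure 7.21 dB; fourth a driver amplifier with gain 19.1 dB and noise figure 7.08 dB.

3.06 dB

Convert to linear (a loss of L dB is a gain of −L dB): F_i = 10^(NF_i/10), G_i = 10^(G_i,dB/10)
  Stage 1: F_1 = 10^(1.48/10) = 1.406, G_1 = 10^(13.6/10) = 22.91
  Stage 2: F_2 = 10^(4.99/10) = 3.155, G_2 = 10^(−4.50/10) = 0.3548
  Stage 3: F_3 = 10^(7.21/10) = 5.260, G_3 = 10^(32.8/10) = 1905
  Stage 4: F_4 = 10^(7.08/10) = 5.105, G_4 = 10^(19.1/10) = 81.28
Friis cascade:
  F = 1.406 + (3.155 − 1)/22.91 + (5.260 − 1)/8.128 + (5.105 − 1)/1.549×10⁴ = 2.024
NF = 10 log₁₀(2.024) = 3.06 dB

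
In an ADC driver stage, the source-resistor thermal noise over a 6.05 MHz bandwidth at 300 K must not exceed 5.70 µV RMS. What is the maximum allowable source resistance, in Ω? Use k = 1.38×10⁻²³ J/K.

324 Ω

Johnson–Nyquist: V_n = √(4kTRB) ⇒ R = V_n² / (4kTB)
4kTB = 4 × 1.38×10⁻²³ × 300 × 6.05×10⁶ = 1.00×10⁻¹³
R = (5.70×10⁻⁶)² / 1.00×10⁻¹³ = 3.24×10² Ω = 324 Ω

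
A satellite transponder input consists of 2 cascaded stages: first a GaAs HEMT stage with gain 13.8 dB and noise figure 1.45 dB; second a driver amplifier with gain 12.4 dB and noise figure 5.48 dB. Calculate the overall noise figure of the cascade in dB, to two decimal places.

Convert to linear (a loss of L dB is a gain of −L dB): F_i = 10^(NF_i/10), G_i = 10^(G_i,dB/10)
  Stage 1: F_1 = 10^(1.45/10) = 1.396, G_1 = 10^(13.8/10) = 23.99
  Stage 2: F_2 = 10^(5.48/10) = 3.532, G_2 = 10^(12.4/10) = 17.38
Friis cascade:
  F = 1.396 + (3.532 − 1)/23.99 = 1.502
NF = 10 log₁₀(1.502) = 1.77 dB

1.77 dB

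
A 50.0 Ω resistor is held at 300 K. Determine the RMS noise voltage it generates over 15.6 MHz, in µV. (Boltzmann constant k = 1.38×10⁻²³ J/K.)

3.59 µV

V_n = √(4kTRB)
4kTRB = 4 × 1.38×10⁻²³ × 300 × 5.00×10¹ × 1.56×10⁷ = 1.29×10⁻¹¹ V²
V_n = √(1.29×10⁻¹¹) = 3.59×10⁻⁶ V = 3.59 µV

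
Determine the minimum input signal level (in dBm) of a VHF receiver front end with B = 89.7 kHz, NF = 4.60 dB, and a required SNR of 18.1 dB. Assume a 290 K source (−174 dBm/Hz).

Sensitivity = −174 + 10 log₁₀(B) + NF + SNR_min
= −174 + 49.53 + 4.60 + 18.1
= −101.77 dBm → −101.8 dBm

−101.8 dBm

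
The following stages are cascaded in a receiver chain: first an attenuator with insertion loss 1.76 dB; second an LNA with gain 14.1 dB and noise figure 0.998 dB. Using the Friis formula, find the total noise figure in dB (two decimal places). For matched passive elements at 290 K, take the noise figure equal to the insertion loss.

2.76 dB

Convert to linear (a loss of L dB is a gain of −L dB): F_i = 10^(NF_i/10), G_i = 10^(G_i,dB/10)
  Stage 1: F_1 = 10^(1.76/10) = 1.500, G_1 = 10^(−1.76/10) = 0.6668
  Stage 2: F_2 = 10^(0.998/10) = 1.258, G_2 = 10^(14.1/10) = 25.70
Friis cascade:
  F = 1.500 + (1.258 − 1)/0.6668 = 1.887
NF = 10 log₁₀(1.887) = 2.76 dB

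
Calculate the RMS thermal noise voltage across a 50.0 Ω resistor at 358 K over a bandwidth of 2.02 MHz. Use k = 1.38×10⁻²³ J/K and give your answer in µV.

V_n = √(4kTRB)
4kTRB = 4 × 1.38×10⁻²³ × 358 × 5.00×10¹ × 2.02×10⁶ = 2.00×10⁻¹² V²
V_n = √(2.00×10⁻¹²) = 1.41×10⁻⁶ V = 1.41 µV

1.41 µV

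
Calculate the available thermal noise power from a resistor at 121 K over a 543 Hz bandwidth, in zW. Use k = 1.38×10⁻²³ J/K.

P_n = kTB = 1.38×10⁻²³ × 121 × 5.43×10² = 9.07×10⁻¹⁹ W = 907 zW

907 zW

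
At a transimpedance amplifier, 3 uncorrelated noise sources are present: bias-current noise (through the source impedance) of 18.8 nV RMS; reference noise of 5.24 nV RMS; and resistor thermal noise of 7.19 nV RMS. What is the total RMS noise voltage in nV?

Uncorrelated sources add in power (mean-square): V_tot = √(ΣV_i²)
V_tot = √[(1.88×10⁻⁸)² + (5.24×10⁻⁹)² + (7.19×10⁻⁹)²] = 2.08×10⁻⁸ V = 20.8 nV

20.8 nV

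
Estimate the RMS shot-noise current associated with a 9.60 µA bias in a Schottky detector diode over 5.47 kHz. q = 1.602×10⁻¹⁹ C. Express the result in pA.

I_n = √(2qI·B)
2qI·B = 2 × 1.602×10⁻¹⁹ × 9.60×10⁻⁶ × 5.47×10³ = 1.68×10⁻²⁰ A²
I_n = √(1.68×10⁻²⁰) = 1.30×10⁻¹⁰ A = 130 pA

130 pA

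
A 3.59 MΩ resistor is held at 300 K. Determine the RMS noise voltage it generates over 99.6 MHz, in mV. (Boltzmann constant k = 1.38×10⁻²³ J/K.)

V_n = √(4kTRB)
4kTRB = 4 × 1.38×10⁻²³ × 300 × 3.59×10⁶ × 9.96×10⁷ = 5.92×10⁻⁶ V²
V_n = √(5.92×10⁻⁶) = 2.43×10⁻³ V = 2.43 mV

2.43 mV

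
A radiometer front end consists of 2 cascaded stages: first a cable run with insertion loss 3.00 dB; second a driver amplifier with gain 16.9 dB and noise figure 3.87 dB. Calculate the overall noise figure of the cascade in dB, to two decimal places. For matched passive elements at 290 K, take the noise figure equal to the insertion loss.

Convert to linear (a loss of L dB is a gain of −L dB): F_i = 10^(NF_i/10), G_i = 10^(G_i,dB/10)
  Stage 1: F_1 = 10^(3.00/10) = 1.995, G_1 = 10^(−3.00/10) = 0.5012
  Stage 2: F_2 = 10^(3.87/10) = 2.438, G_2 = 10^(16.9/10) = 48.98
Friis cascade:
  F = 1.995 + (2.438 − 1)/0.5012 = 4.864
NF = 10 log₁₀(4.864) = 6.87 dB

6.87 dB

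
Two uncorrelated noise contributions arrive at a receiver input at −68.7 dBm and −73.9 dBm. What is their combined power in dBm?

−67.6 dBm

Convert to linear, add, convert back:
P₁ = 1.35×10⁻¹⁰ W, P₂ = 4.07×10⁻¹¹ W
P_tot = 1.76×10⁻¹⁰ W → 10 log₁₀(P_tot / 10⁻³) = −67.6 dBm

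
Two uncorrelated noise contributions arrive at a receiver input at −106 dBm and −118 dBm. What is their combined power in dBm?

−105.7 dBm

Convert to linear, add, convert back:
P₁ = 2.51×10⁻¹⁴ W, P₂ = 1.58×10⁻¹⁵ W
P_tot = 2.67×10⁻¹⁴ W → 10 log₁₀(P_tot / 10⁻³) = −105.7 dBm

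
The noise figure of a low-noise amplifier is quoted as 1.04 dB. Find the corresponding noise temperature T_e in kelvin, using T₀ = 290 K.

F = 10^(1.04/10) = 1.27057
T_e = (F − 1)·T₀ = (1.27057 − 1) × 290 = 78.5 K

78.5 K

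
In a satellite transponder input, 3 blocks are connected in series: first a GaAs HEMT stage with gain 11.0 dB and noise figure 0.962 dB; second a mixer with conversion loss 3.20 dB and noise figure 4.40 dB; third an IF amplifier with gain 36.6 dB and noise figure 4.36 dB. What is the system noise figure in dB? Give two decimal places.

Convert to linear (a loss of L dB is a gain of −L dB): F_i = 10^(NF_i/10), G_i = 10^(G_i,dB/10)
  Stage 1: F_1 = 10^(0.962/10) = 1.248, G_1 = 10^(11.0/10) = 12.59
  Stage 2: F_2 = 10^(4.40/10) = 2.754, G_2 = 10^(−3.20/10) = 0.4786
  Stage 3: F_3 = 10^(4.36/10) = 2.729, G_3 = 10^(36.6/10) = 4571
Friis cascade:
  F = 1.248 + (2.754 − 1)/12.59 + (2.729 − 1)/6.026 = 1.674
NF = 10 log₁₀(1.674) = 2.24 dB

2.24 dB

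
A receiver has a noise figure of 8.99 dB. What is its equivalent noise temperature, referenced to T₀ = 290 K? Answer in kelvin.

F = 10^(8.99/10) = 7.92501
T_e = (F − 1)·T₀ = (7.92501 − 1) × 290 = 2008 K

2008 K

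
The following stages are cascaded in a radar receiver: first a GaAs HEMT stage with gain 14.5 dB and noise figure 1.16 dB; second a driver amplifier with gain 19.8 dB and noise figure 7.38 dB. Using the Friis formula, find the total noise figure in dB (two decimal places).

1.66 dB

Convert to linear (a loss of L dB is a gain of −L dB): F_i = 10^(NF_i/10), G_i = 10^(G_i,dB/10)
  Stage 1: F_1 = 10^(1.16/10) = 1.306, G_1 = 10^(14.5/10) = 28.18
  Stage 2: F_2 = 10^(7.38/10) = 5.470, G_2 = 10^(19.8/10) = 95.50
Friis cascade:
  F = 1.306 + (5.470 − 1)/28.18 = 1.465
NF = 10 log₁₀(1.465) = 1.66 dB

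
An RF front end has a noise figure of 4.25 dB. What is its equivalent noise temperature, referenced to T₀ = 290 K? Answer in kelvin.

F = 10^(4.25/10) = 2.66073
T_e = (F − 1)·T₀ = (2.66073 − 1) × 290 = 482 K

482 K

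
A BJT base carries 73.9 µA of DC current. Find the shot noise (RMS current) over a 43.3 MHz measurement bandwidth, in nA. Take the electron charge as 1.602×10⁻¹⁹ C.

32.0 nA

I_n = √(2qI·B)
2qI·B = 2 × 1.602×10⁻¹⁹ × 7.39×10⁻⁵ × 4.33×10⁷ = 1.03×10⁻¹⁵ A²
I_n = √(1.03×10⁻¹⁵) = 3.20×10⁻⁸ A = 32.0 nA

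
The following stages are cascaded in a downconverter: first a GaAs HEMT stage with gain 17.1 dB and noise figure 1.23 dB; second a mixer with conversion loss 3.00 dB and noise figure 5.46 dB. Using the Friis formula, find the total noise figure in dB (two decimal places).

1.39 dB

Convert to linear (a loss of L dB is a gain of −L dB): F_i = 10^(NF_i/10), G_i = 10^(G_i,dB/10)
  Stage 1: F_1 = 10^(1.23/10) = 1.327, G_1 = 10^(17.1/10) = 51.29
  Stage 2: F_2 = 10^(5.46/10) = 3.516, G_2 = 10^(−3.00/10) = 0.5012
Friis cascade:
  F = 1.327 + (3.516 − 1)/51.29 = 1.376
NF = 10 log₁₀(1.376) = 1.39 dB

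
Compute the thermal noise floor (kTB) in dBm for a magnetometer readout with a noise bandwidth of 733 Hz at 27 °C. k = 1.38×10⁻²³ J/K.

T = 27 °C + 273.15 = 300.15 K
P_n = kTB = 1.38×10⁻²³ × 300.15 × 7.33×10² = 3.04×10⁻¹⁸ W
In dBm: 10 log₁₀(3.04×10⁻¹⁸ / 10⁻³) = −145.2 dBm

−145.2 dBm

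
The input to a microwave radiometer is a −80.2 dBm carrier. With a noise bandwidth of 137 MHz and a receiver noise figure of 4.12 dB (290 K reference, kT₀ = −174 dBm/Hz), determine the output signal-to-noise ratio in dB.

8.3 dB

Noise floor: N = −174 + 10 log₁₀(B) + NF
10 log₁₀(1.37×10⁸) = 81.37 dB
N = −174 + 81.37 + 4.12 = −88.51 dBm
SNR = P_sig − N = −80.2 − (−88.51) = 8.31 dB → 8.3 dB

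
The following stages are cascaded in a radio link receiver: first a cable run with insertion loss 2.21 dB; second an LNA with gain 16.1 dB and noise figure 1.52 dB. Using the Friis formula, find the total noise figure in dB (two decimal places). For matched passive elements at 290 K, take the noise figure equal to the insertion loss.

3.73 dB

Convert to linear (a loss of L dB is a gain of −L dB): F_i = 10^(NF_i/10), G_i = 10^(G_i,dB/10)
  Stage 1: F_1 = 10^(2.21/10) = 1.663, G_1 = 10^(−2.21/10) = 0.6012
  Stage 2: F_2 = 10^(1.52/10) = 1.419, G_2 = 10^(16.1/10) = 40.74
Friis cascade:
  F = 1.663 + (1.419 − 1)/0.6012 = 2.360
NF = 10 log₁₀(2.360) = 3.73 dB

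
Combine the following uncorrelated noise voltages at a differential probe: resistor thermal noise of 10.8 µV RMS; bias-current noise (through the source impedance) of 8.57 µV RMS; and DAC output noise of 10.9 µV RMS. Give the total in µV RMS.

Uncorrelated sources add in power (mean-square): V_tot = √(ΣV_i²)
V_tot = √[(1.08×10⁻⁵)² + (8.57×10⁻⁶)² + (1.09×10⁻⁵)²] = 1.76×10⁻⁵ V = 17.6 µV

17.6 µV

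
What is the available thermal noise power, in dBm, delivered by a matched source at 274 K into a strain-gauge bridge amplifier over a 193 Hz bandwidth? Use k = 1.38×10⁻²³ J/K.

−151.4 dBm

P_n = kTB = 1.38×10⁻²³ × 274 × 1.93×10² = 7.30×10⁻¹⁹ W
In dBm: 10 log₁₀(7.30×10⁻¹⁹ / 10⁻³) = −151.4 dBm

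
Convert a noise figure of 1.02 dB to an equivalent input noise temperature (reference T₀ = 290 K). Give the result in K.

F = 10^(1.02/10) = 1.26474
T_e = (F − 1)·T₀ = (1.26474 − 1) × 290 = 76.8 K

76.8 K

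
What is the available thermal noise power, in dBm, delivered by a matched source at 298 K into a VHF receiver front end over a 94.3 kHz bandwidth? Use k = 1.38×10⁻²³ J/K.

P_n = kTB = 1.38×10⁻²³ × 298 × 9.43×10⁴ = 3.88×10⁻¹⁶ W
In dBm: 10 log₁₀(3.88×10⁻¹⁶ / 10⁻³) = −124.1 dBm

−124.1 dBm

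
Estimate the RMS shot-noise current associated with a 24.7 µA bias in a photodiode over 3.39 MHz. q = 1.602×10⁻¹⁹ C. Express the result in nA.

I_n = √(2qI·B)
2qI·B = 2 × 1.602×10⁻¹⁹ × 2.47×10⁻⁵ × 3.39×10⁶ = 2.68×10⁻¹⁷ A²
I_n = √(2.68×10⁻¹⁷) = 5.18×10⁻⁹ A = 5.18 nA

5.18 nA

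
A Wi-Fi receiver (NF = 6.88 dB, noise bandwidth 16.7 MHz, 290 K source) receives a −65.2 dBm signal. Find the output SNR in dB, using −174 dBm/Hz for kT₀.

29.7 dB

Noise floor: N = −174 + 10 log₁₀(B) + NF
10 log₁₀(1.67×10⁷) = 72.23 dB
N = −174 + 72.23 + 6.88 = −94.89 dBm
SNR = P_sig − N = −65.2 − (−94.89) = 29.69 dB → 29.7 dB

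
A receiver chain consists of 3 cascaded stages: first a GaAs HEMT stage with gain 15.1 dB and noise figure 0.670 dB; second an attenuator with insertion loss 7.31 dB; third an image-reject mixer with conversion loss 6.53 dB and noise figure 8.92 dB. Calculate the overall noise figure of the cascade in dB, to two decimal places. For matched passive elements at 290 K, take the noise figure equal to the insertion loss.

Convert to linear (a loss of L dB is a gain of −L dB): F_i = 10^(NF_i/10), G_i = 10^(G_i,dB/10)
  Stage 1: F_1 = 10^(0.670/10) = 1.167, G_1 = 10^(15.1/10) = 32.36
  Stage 2: F_2 = 10^(7.31/10) = 5.383, G_2 = 10^(−7.31/10) = 0.1858
  Stage 3: F_3 = 10^(8.92/10) = 7.798, G_3 = 10^(−6.53/10) = 0.2223
Friis cascade:
  F = 1.167 + (5.383 − 1)/32.36 + (7.798 − 1)/6.012 = 2.433
NF = 10 log₁₀(2.433) = 3.86 dB

3.86 dB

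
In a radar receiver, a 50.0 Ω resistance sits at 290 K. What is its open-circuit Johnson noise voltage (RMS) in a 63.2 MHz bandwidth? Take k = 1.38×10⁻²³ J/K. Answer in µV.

7.11 µV

V_n = √(4kTRB)
4kTRB = 4 × 1.38×10⁻²³ × 290 × 5.00×10¹ × 6.32×10⁷ = 5.06×10⁻¹¹ V²
V_n = √(5.06×10⁻¹¹) = 7.11×10⁻⁶ V = 7.11 µV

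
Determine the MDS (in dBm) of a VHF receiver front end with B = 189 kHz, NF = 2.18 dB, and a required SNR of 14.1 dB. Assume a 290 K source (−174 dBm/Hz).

−105.0 dBm

Sensitivity = −174 + 10 log₁₀(B) + NF + SNR_min
= −174 + 52.76 + 2.18 + 14.1
= −104.96 dBm → −105.0 dBm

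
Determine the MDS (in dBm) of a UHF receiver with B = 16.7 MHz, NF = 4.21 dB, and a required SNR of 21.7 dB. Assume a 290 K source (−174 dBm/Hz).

−75.9 dBm

Sensitivity = −174 + 10 log₁₀(B) + NF + SNR_min
= −174 + 72.23 + 4.21 + 21.7
= −75.86 dBm → −75.9 dBm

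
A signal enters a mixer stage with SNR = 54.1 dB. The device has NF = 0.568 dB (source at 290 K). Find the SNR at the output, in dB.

53.532 dB

By definition F = SNR_in/SNR_out, so in dB: SNR_out = SNR_in − NF
SNR_out = 54.1 − 0.568 = 53.532 dB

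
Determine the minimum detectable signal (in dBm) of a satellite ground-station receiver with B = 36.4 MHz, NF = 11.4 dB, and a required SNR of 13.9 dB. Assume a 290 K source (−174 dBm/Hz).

−73.1 dBm

Sensitivity = −174 + 10 log₁₀(B) + NF + SNR_min
= −174 + 75.61 + 11.4 + 13.9
= −73.09 dBm → −73.1 dBm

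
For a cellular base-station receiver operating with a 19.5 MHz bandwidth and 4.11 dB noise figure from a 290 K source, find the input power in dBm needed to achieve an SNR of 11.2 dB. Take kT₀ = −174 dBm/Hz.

Sensitivity = −174 + 10 log₁₀(B) + NF + SNR_min
= −174 + 72.9 + 4.11 + 11.2
= −85.79 dBm → −85.8 dBm

−85.8 dBm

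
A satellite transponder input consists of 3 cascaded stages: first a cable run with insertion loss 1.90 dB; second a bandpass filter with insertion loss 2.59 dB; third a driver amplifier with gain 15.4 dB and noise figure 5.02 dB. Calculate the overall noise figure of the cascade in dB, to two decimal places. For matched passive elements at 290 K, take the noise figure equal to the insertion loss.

9.51 dB

Convert to linear (a loss of L dB is a gain of −L dB): F_i = 10^(NF_i/10), G_i = 10^(G_i,dB/10)
  Stage 1: F_1 = 10^(1.90/10) = 1.549, G_1 = 10^(−1.90/10) = 0.6457
  Stage 2: F_2 = 10^(2.59/10) = 1.816, G_2 = 10^(−2.59/10) = 0.5508
  Stage 3: F_3 = 10^(5.02/10) = 3.177, G_3 = 10^(15.4/10) = 34.67
Friis cascade:
  F = 1.549 + (1.816 − 1)/0.6457 + (3.177 − 1)/0.3556 = 8.933
NF = 10 log₁₀(8.933) = 9.51 dB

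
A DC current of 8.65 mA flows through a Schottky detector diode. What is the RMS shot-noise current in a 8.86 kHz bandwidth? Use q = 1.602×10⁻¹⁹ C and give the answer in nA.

I_n = √(2qI·B)
2qI·B = 2 × 1.602×10⁻¹⁹ × 8.65×10⁻³ × 8.86×10³ = 2.46×10⁻¹⁷ A²
I_n = √(2.46×10⁻¹⁷) = 4.96×10⁻⁹ A = 4.96 nA

4.96 nA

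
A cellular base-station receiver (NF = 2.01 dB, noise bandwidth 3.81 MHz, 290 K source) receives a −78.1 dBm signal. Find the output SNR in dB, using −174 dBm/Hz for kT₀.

Noise floor: N = −174 + 10 log₁₀(B) + NF
10 log₁₀(3.81×10⁶) = 65.81 dB
N = −174 + 65.81 + 2.01 = −106.18 dBm
SNR = P_sig − N = −78.1 − (−106.18) = 28.08 dB → 28.1 dB

28.1 dB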